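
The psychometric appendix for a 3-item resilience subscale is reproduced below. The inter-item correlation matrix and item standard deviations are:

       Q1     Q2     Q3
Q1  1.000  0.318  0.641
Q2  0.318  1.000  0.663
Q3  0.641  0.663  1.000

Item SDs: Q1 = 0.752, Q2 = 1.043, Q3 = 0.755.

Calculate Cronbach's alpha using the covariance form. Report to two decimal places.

Σσ²ᵢ = 0.752² + 1.043² + 0.755² = 2.2234
Covariances σ_ij = r_ij · s_i · s_j:
  σ(Q1,Q2) = 0.318 × 0.752 × 1.043 = 0.2494
  σ(Q1,Q3) = 0.641 × 0.752 × 0.755 = 0.3639
  σ(Q2,Q3) = 0.663 × 1.043 × 0.755 = 0.5221
σ²_T = Σσ²ᵢ + 2·Σσ_ij = 2.2234 + 2 × 1.1354 = 4.4942
α = (3/2)·(1 − 2.2234/4.4942) = 0.76

Cronbach's alpha = 0.76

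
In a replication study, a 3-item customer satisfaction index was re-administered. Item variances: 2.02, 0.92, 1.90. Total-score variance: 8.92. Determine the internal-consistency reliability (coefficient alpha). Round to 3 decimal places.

Σσᵢ² = 2.02 + 0.92 + 1.90 = 4.84
α = (k/(k−1))·(1 − Σσᵢ²/total variance) = (3/2)·(1 − 4.84/8.92) = 0.686

α = 0.686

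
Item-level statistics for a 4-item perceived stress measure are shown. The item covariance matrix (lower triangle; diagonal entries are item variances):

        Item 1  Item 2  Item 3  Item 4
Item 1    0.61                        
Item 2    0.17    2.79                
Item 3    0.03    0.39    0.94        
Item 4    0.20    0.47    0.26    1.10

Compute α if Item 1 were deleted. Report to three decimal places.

Remaining items: Item 2, Item 3, Item 4 (k = 3).
sum of item variances = 2.79 + 0.94 + 1.10 = 4.83
Var(T) = 4.83 + 2 × 1.12 = 7.07
α (item deleted) = (3/2)·(1 − 4.83/7.07) = 0.475

α = 0.475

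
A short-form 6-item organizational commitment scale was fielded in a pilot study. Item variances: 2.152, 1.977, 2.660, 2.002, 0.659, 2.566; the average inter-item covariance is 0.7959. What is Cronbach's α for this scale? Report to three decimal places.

α = 0.798

ΣVar(i) = 2.152 + 1.977 + 2.660 + 2.002 + 0.659 + 2.566 = 12.016
Sum of the 15 distinct covariances = 15 × 0.7959 = 11.9385
σ²_total = ΣVar(i) + 2·Σcov = 12.016 + 2 × 11.9385 = 35.8930
α = (6/5)·(1 − 12.016/35.8930) = 0.798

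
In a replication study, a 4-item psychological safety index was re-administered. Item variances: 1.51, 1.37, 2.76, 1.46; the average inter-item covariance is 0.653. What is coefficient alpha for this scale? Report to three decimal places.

Σσ²ᵢ = 1.51 + 1.37 + 2.76 + 1.46 = 7.10
Sum of the 6 distinct covariances = 6 × 0.653 = 3.918
Var(T) = Σσ²ᵢ + 2·Σcov = 7.10 + 2 × 3.918 = 14.936
α = (4/3)·(1 − 7.10/14.936) = 0.700

coefficient alpha = 0.700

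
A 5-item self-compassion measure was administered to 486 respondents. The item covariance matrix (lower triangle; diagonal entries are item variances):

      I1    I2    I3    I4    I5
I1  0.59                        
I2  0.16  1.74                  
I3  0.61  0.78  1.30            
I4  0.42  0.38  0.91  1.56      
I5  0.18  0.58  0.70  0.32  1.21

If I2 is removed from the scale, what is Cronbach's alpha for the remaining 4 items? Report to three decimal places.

Remaining items: I1, I3, I4, I5 (k = 4).
Σσ²ᵢ = 0.59 + 1.30 + 1.56 + 1.21 = 4.66
σ²_total = 4.66 + 2 × 3.14 = 10.94
α (item deleted) = (4/3)·(1 − 4.66/10.94) = 0.765

α = 0.765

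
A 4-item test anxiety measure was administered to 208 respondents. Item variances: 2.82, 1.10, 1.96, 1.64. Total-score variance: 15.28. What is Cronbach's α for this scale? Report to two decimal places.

sum of item variances = 2.82 + 1.10 + 1.96 + 1.64 = 7.52
α = (k/(k−1))·(1 − sum of item variances/Var(T)) = (4/3)·(1 − 7.52/15.28) = 0.68

α = 0.68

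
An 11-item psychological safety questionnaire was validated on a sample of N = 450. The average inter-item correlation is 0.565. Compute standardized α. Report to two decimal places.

α = 0.93

Standardized α = k·r̄ / (1 + (k−1)·r̄) = 11 × 0.565 / (1 + 10 × 0.565)
  = 6.2150 / 6.6500 = 0.93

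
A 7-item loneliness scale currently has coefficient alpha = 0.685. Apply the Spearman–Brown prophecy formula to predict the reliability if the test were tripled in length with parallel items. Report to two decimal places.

Length factor m = 3
α' = m·α / (1 + (m−1)·α)
   = 3 × 0.685 / (1 + (3 − 1) × 0.685)
   = 2.0550 / 2.3700 = 0.87

predicted reliability = 0.87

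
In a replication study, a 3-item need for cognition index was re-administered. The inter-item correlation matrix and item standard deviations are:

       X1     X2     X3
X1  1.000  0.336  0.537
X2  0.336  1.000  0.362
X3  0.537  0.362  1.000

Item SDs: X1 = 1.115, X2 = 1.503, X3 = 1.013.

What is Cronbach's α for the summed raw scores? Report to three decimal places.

Cronbach's α = 0.648

Σσ²ᵢ = 1.115² + 1.503² + 1.013² = 4.5284
Covariances σ_ij = r_ij · s_i · s_j:
  σ(X1,X2) = 0.336 × 1.115 × 1.503 = 0.5631
  σ(X1,X3) = 0.537 × 1.115 × 1.013 = 0.6065
  σ(X2,X3) = 0.362 × 1.503 × 1.013 = 0.5512
σ²_T = Σσ²ᵢ + 2·Σσ_ij = 4.5284 + 2 × 1.7208 = 7.9700
α = (3/2)·(1 − 4.5284/7.9700) = 0.648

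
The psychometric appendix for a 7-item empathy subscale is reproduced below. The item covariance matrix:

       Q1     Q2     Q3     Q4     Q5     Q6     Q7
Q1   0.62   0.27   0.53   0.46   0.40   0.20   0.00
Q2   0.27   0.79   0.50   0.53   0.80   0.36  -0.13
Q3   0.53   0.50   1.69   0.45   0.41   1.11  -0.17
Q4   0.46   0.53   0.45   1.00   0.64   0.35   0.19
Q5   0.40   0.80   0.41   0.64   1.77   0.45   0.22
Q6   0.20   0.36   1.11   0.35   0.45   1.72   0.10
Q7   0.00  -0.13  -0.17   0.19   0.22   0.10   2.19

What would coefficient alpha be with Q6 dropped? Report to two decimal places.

α = 0.67

Remaining items: Q1, Q2, Q3, Q4, Q5, Q7 (k = 6).
sum of item variances = 0.62 + 0.79 + 1.69 + 1.00 + 1.77 + 2.19 = 8.06
Var(T) = 8.06 + 2 × 5.10 = 18.26
α (item deleted) = (6/5)·(1 − 8.06/18.26) = 0.67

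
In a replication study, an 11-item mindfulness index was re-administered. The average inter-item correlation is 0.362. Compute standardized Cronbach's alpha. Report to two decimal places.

α = 0.86

Standardized α = k·r̄ / (1 + (k−1)·r̄) = 11 × 0.362 / (1 + 10 × 0.362)
  = 3.9820 / 4.6200 = 0.86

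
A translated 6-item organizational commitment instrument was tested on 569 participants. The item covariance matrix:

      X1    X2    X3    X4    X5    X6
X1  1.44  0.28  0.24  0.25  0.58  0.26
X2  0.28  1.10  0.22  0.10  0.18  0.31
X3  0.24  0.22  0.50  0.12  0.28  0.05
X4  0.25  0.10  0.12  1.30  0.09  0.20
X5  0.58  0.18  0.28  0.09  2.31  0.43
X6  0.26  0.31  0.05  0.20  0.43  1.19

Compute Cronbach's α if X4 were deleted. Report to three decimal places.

α = 0.580

Remaining items: X1, X2, X3, X5, X6 (k = 5).
Σσ²ᵢ = 1.44 + 1.10 + 0.50 + 2.31 + 1.19 = 6.54
σ²_T = 6.54 + 2 × 2.83 = 12.20
α (item deleted) = (5/4)·(1 − 6.54/12.20) = 0.580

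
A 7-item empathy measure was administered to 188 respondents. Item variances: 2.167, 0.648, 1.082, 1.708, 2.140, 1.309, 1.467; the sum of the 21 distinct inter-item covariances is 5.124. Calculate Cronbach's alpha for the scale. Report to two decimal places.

α = 0.58

Σσᵢ² = 2.167 + 0.648 + 1.082 + 1.708 + 2.140 + 1.309 + 1.467 = 10.521
Sum of distinct covariances = 5.124
total variance = Σσᵢ² + 2·Σcov = 10.521 + 2 × 5.124 = 20.769
α = (7/6)·(1 − 10.521/20.769) = 0.58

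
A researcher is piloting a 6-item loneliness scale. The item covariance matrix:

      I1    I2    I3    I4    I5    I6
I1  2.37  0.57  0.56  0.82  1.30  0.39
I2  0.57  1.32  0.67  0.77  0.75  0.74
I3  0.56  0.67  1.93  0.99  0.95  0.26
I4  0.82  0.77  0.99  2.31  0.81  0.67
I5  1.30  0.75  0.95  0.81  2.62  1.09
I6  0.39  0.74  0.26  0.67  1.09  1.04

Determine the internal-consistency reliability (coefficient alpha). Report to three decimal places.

α = 0.794

Σσᵢ² = 2.37 + 1.32 + 1.93 + 2.31 + 2.62 + 1.04 = 11.59
Sum of the distinct covariances = 11.34
Var(T) = 11.59 + 2 × 11.34 = 34.27
α = (k/(k−1))·(1 − Σσᵢ²/Var(T)) = (6/5)·(1 − 11.59/34.27) = 0.794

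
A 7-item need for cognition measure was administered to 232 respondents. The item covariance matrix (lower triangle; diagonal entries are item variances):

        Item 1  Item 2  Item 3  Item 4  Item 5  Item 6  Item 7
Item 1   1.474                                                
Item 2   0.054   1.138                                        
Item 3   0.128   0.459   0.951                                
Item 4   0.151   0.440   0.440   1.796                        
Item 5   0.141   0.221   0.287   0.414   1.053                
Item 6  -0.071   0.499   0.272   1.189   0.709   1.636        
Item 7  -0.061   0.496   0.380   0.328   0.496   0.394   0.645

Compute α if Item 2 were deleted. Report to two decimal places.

α = 0.69

Remaining items: Item 1, Item 3, Item 4, Item 5, Item 6, Item 7 (k = 6).
sum of item variances = 1.474 + 0.951 + 1.796 + 1.053 + 1.636 + 0.645 = 7.555
σ²_total = 7.555 + 2 × 5.197 = 17.949
α (item deleted) = (6/5)·(1 − 7.555/17.949) = 0.69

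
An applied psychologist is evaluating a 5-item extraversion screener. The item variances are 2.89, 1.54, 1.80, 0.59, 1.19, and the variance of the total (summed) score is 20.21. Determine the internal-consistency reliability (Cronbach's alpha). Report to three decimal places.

α = 0.755

Σσ²ᵢ = 2.89 + 1.54 + 1.80 + 0.59 + 1.19 = 8.01
α = (k/(k−1))·(1 − Σσ²ᵢ/total variance) = (5/4)·(1 − 8.01/20.21) = 0.755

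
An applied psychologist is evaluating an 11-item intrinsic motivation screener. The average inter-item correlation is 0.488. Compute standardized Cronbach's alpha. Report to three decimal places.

α = 0.913

Standardized α = k·r̄ / (1 + (k−1)·r̄) = 11 × 0.488 / (1 + 10 × 0.488)
  = 5.3680 / 5.8800 = 0.913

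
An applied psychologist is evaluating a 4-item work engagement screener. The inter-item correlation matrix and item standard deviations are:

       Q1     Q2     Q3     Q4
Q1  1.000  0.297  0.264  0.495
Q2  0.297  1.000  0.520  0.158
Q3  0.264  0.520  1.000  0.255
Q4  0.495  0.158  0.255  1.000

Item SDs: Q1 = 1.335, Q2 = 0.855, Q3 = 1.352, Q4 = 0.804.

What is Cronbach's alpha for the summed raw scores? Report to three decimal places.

α = 0.645

Σσ²ᵢ = 1.335² + 0.855² + 1.352² + 0.804² = 4.9876
Covariances σ_ij = r_ij · s_i · s_j:
  σ(Q1,Q2) = 0.297 × 1.335 × 0.855 = 0.3390
  σ(Q1,Q3) = 0.264 × 1.335 × 1.352 = 0.4765
  σ(Q1,Q4) = 0.495 × 1.335 × 0.804 = 0.5313
  σ(Q2,Q3) = 0.520 × 0.855 × 1.352 = 0.6011
  σ(Q2,Q4) = 0.158 × 0.855 × 0.804 = 0.1086
  σ(Q3,Q4) = 0.255 × 1.352 × 0.804 = 0.2772
σ²_T = Σσ²ᵢ + 2·Σσ_ij = 4.9876 + 2 × 2.3337 = 9.6550
α = (4/3)·(1 − 4.9876/9.6550) = 0.645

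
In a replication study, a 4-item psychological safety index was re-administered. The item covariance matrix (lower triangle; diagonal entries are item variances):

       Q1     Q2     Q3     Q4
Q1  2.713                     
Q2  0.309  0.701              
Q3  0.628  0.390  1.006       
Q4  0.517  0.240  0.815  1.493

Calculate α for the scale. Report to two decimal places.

α = 0.66

ΣVar(i) = 2.713 + 0.701 + 1.006 + 1.493 = 5.913
Sum of off-diagonal covariances = 2.899
σ²_T = 5.913 + 2 × 2.899 = 11.711
α = (k/(k−1))·(1 − ΣVar(i)/σ²_T) = (4/3)·(1 − 5.913/11.711) = 0.66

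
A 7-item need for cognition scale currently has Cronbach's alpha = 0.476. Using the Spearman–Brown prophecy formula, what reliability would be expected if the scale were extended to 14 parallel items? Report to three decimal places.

predicted reliability = 0.645

Length factor m = 14/7 = 2.0000
α' = m·α / (1 + (m−1)·α)
   = 14/7 × 0.476 / (1 + (14/7 − 1) × 0.476)
   = 0.9520 / 1.4760 = 0.645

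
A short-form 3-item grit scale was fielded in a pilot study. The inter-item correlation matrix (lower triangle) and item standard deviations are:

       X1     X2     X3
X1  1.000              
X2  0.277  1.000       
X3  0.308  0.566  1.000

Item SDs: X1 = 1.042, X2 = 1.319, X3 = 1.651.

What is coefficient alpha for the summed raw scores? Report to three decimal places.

Σσ²ᵢ = 1.042² + 1.319² + 1.651² = 5.5513
Covariances σ_ij = r_ij · s_i · s_j:
  σ(X1,X2) = 0.277 × 1.042 × 1.319 = 0.3807
  σ(X1,X3) = 0.308 × 1.042 × 1.651 = 0.5299
  σ(X2,X3) = 0.566 × 1.319 × 1.651 = 1.2326
σ²_T = Σσ²ᵢ + 2·Σσ_ij = 5.5513 + 2 × 2.1432 = 9.8377
α = (3/2)·(1 − 5.5513/9.8377) = 0.654

coefficient alpha = 0.654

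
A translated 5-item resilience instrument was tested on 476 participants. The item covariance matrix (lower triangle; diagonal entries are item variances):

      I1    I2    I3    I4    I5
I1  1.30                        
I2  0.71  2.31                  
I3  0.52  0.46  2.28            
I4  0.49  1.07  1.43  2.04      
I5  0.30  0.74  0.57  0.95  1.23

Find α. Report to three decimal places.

α = 0.766

Σσᵢ² = 1.30 + 2.31 + 2.28 + 2.04 + 1.23 = 9.16
Sum of off-diagonal covariances = 7.24
σ²_total = 9.16 + 2 × 7.24 = 23.64
α = (k/(k−1))·(1 − Σσᵢ²/σ²_total) = (5/4)·(1 − 9.16/23.64) = 0.766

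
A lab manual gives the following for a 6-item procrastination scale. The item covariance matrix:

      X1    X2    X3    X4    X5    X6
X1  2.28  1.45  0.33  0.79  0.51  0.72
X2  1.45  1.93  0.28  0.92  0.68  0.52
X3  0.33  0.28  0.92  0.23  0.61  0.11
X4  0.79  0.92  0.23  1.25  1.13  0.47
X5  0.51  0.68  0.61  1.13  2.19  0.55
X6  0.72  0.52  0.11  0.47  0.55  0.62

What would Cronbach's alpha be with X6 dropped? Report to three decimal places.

Remaining items: X1, X2, X3, X4, X5 (k = 5).
Σσᵢ² = 2.28 + 1.93 + 0.92 + 1.25 + 2.19 = 8.57
total variance = 8.57 + 2 × 6.93 = 22.43
α (item deleted) = (5/4)·(1 − 8.57/22.43) = 0.772

α = 0.772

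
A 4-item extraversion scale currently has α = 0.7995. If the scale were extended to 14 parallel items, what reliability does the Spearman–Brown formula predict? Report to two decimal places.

predicted reliability = 0.93

Length factor m = 14/4 = 3.5000
α' = m·α / (1 + (m−1)·α)
   = 14/4 × 0.7995 / (1 + (14/4 − 1) × 0.7995)
   = 2.7982 / 2.9988 = 0.93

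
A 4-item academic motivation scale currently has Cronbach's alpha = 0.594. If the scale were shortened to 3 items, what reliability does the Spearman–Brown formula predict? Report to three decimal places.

predicted reliability = 0.523

Length factor m = 3/4 = 0.7500
α' = m·α / (1 − (1−m)·α)
   = 3/4 × 0.594 / (1 − (1 − 3/4) × 0.594)
   = 0.4455 / 0.8515 = 0.523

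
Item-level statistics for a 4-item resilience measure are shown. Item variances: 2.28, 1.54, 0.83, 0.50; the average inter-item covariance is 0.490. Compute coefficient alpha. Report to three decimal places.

Σσᵢ² = 2.28 + 1.54 + 0.83 + 0.50 = 5.15
Sum of the 6 distinct covariances = 6 × 0.490 = 2.940
Var(T) = Σσᵢ² + 2·Σcov = 5.15 + 2 × 2.940 = 11.030
α = (4/3)·(1 − 5.15/11.030) = 0.711

α = 0.711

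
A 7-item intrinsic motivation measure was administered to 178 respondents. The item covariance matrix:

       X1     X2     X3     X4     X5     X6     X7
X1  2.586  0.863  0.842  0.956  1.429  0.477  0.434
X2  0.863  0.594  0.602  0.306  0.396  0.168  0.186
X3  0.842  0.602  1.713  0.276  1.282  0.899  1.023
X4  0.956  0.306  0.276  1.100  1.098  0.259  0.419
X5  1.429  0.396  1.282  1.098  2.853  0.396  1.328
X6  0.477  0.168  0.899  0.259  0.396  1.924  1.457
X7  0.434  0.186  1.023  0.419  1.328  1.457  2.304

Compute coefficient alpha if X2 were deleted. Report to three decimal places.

Remaining items: X1, X3, X4, X5, X6, X7 (k = 6).
sum of item variances = 2.586 + 1.713 + 1.100 + 2.853 + 1.924 + 2.304 = 12.480
Var(T) = 12.480 + 2 × 12.575 = 37.630
α (item deleted) = (6/5)·(1 − 12.480/37.630) = 0.802

α = 0.802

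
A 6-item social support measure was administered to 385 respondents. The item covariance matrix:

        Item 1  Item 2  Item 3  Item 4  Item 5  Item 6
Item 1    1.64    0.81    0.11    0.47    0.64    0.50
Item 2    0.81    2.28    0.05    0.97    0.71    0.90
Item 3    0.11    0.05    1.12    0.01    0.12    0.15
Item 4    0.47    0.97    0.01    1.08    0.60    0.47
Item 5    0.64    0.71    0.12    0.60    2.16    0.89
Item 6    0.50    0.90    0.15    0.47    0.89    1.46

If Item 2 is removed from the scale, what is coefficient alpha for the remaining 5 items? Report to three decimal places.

α = 0.644

Remaining items: Item 1, Item 3, Item 4, Item 5, Item 6 (k = 5).
Σσ²ᵢ = 1.64 + 1.12 + 1.08 + 2.16 + 1.46 = 7.46
Var(T) = 7.46 + 2 × 3.96 = 15.38
α (item deleted) = (5/4)·(1 − 7.46/15.38) = 0.644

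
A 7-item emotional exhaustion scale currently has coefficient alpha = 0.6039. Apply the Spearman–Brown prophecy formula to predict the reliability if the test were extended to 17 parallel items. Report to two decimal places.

predicted reliability = 0.79

Length factor m = 17/7 = 2.4286
α' = m·α / (1 + (m−1)·α)
   = 17/7 × 0.6039 / (1 + (17/7 − 1) × 0.6039)
   = 1.4666 / 1.8627 = 0.79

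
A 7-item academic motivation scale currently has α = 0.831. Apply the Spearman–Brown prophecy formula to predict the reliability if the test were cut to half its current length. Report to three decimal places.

predicted reliability = 0.711

Length factor m = 1/2
α' = m·α / (1 − (1−m)·α)
   = 1/2 × 0.831 / (1 − (1 − 1/2) × 0.831)
   = 0.4155 / 0.5845 = 0.711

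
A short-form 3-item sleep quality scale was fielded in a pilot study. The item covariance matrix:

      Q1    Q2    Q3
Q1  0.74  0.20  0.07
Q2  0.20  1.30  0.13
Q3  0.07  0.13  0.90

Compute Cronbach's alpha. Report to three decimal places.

α = 0.321

Σσᵢ² = 0.74 + 1.30 + 0.90 = 2.94
Σ_{i<j} σ_ij = 0.40
σ²_T = 2.94 + 2 × 0.40 = 3.74
α = (k/(k−1))·(1 − Σσᵢ²/σ²_T) = (3/2)·(1 − 2.94/3.74) = 0.321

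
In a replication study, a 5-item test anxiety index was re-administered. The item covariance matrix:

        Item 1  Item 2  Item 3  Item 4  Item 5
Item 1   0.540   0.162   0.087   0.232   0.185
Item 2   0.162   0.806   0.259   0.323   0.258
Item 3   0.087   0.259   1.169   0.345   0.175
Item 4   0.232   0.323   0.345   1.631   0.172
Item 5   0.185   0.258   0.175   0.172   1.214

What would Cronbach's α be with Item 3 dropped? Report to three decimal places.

Cronbach's α = 0.518

Remaining items: Item 1, Item 2, Item 4, Item 5 (k = 4).
sum of item variances = 0.540 + 0.806 + 1.631 + 1.214 = 4.191
total variance = 4.191 + 2 × 1.332 = 6.855
α (item deleted) = (4/3)·(1 − 4.191/6.855) = 0.518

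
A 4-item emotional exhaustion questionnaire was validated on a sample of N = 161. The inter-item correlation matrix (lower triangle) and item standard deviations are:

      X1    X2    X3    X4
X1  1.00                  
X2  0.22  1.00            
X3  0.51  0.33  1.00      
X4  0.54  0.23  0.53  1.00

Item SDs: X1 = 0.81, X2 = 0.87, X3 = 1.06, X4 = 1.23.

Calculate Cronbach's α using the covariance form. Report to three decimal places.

α = 0.719

Σσ²ᵢ = 0.81² + 0.87² + 1.06² + 1.23² = 4.0495
Covariances σ_ij = r_ij · s_i · s_j:
  σ(X1,X2) = 0.22 × 0.81 × 0.87 = 0.1550
  σ(X1,X3) = 0.51 × 0.81 × 1.06 = 0.4379
  σ(X1,X4) = 0.54 × 0.81 × 1.23 = 0.5380
  σ(X2,X3) = 0.33 × 0.87 × 1.06 = 0.3043
  σ(X2,X4) = 0.23 × 0.87 × 1.23 = 0.2461
  σ(X3,X4) = 0.53 × 1.06 × 1.23 = 0.6910
σ²_T = Σσ²ᵢ + 2·Σσ_ij = 4.0495 + 2 × 2.3723 = 8.7941
α = (4/3)·(1 − 4.0495/8.7941) = 0.719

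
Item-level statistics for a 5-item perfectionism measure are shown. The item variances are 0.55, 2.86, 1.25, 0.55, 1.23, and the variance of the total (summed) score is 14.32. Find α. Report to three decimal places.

α = 0.688

sum of item variances = 0.55 + 2.86 + 1.25 + 0.55 + 1.23 = 6.44
α = (k/(k−1))·(1 − sum of item variances/total variance) = (5/4)·(1 − 6.44/14.32) = 0.688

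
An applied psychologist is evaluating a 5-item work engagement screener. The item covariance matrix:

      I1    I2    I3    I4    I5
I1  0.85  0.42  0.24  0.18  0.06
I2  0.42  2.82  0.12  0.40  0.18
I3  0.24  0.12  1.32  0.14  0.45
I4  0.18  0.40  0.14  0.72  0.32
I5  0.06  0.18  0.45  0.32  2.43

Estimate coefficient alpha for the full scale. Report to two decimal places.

α = 0.48

Σσᵢ² = 0.85 + 2.82 + 1.32 + 0.72 + 2.43 = 8.14
Sum of the distinct covariances = 2.51
σ²_T = 8.14 + 2 × 2.51 = 13.16
α = (k/(k−1))·(1 − Σσᵢ²/σ²_T) = (5/4)·(1 − 8.14/13.16) = 0.48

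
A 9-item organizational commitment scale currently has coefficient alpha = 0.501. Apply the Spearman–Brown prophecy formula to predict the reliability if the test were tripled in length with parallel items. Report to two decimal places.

predicted reliability = 0.75

Length factor m = 3
α' = m·α / (1 + (m−1)·α)
   = 3 × 0.501 / (1 + (3 − 1) × 0.501)
   = 1.5030 / 2.0020 = 0.75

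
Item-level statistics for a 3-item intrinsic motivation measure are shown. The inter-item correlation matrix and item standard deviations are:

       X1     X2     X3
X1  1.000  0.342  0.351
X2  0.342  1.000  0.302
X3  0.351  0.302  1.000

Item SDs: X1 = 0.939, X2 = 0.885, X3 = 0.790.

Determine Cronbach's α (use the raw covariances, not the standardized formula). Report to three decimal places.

α = 0.597

Σσ²ᵢ = 0.939² + 0.885² + 0.790² = 2.2890
Covariances σ_ij = r_ij · s_i · s_j:
  σ(X1,X2) = 0.342 × 0.939 × 0.885 = 0.2842
  σ(X1,X3) = 0.351 × 0.939 × 0.790 = 0.2604
  σ(X2,X3) = 0.302 × 0.885 × 0.790 = 0.2111
σ²_T = Σσ²ᵢ + 2·Σσ_ij = 2.2890 + 2 × 0.7557 = 3.8004
α = (3/2)·(1 − 2.2890/3.8004) = 0.597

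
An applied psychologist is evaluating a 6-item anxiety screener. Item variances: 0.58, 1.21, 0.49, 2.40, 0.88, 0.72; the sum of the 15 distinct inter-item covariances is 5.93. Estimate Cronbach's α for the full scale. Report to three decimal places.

Cronbach's α = 0.785

sum of item variances = 0.58 + 1.21 + 0.49 + 2.40 + 0.88 + 0.72 = 6.28
Sum of distinct covariances = 5.93
σ²_total = sum of item variances + 2·Σcov = 6.28 + 2 × 5.93 = 18.14
α = (6/5)·(1 − 6.28/18.14) = 0.785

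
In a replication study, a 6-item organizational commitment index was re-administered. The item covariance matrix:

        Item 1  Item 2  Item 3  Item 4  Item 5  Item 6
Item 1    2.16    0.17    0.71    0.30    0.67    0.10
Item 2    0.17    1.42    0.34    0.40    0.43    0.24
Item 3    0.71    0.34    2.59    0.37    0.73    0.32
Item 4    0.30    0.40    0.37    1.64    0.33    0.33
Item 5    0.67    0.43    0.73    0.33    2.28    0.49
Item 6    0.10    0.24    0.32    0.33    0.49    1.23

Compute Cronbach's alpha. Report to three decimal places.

Cronbach's alpha = 0.614

Σσᵢ² = 2.16 + 1.42 + 2.59 + 1.64 + 2.28 + 1.23 = 11.32
Sum of the distinct covariances = 5.93
total variance = 11.32 + 2 × 5.93 = 23.18
α = (k/(k−1))·(1 − Σσᵢ²/total variance) = (6/5)·(1 − 11.32/23.18) = 0.614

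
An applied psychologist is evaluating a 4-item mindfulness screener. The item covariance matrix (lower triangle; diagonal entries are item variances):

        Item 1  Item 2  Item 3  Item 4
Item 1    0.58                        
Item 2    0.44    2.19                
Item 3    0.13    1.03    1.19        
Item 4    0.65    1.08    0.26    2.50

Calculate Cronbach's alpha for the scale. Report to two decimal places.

α = 0.70

Σσ²ᵢ = 0.58 + 2.19 + 1.19 + 2.50 = 6.46
Sum of the distinct covariances = 3.59
σ²_T = 6.46 + 2 × 3.59 = 13.64
α = (k/(k−1))·(1 − Σσ²ᵢ/σ²_T) = (4/3)·(1 − 6.46/13.64) = 0.70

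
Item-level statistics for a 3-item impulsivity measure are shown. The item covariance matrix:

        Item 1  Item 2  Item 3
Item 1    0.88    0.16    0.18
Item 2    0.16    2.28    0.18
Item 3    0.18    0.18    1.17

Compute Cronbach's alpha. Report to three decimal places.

α = 0.291

Σσ²ᵢ = 0.88 + 2.28 + 1.17 = 4.33
Σ_{i<j} σ_ij = 0.52
σ²_total = 4.33 + 2 × 0.52 = 5.37
α = (k/(k−1))·(1 − Σσ²ᵢ/σ²_total) = (3/2)·(1 − 4.33/5.37) = 0.291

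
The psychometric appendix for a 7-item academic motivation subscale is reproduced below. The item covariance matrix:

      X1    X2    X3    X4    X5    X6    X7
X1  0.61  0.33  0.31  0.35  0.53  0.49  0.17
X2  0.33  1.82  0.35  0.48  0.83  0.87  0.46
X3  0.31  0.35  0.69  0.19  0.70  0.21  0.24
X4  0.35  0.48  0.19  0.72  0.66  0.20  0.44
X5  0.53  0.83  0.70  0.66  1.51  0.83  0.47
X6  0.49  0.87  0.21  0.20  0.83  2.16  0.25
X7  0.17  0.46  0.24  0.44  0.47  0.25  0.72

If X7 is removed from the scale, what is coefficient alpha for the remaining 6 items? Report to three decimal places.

Remaining items: X1, X2, X3, X4, X5, X6 (k = 6).
Σσ²ᵢ = 0.61 + 1.82 + 0.69 + 0.72 + 1.51 + 2.16 = 7.51
σ²_T = 7.51 + 2 × 7.33 = 22.17
α (item deleted) = (6/5)·(1 − 7.51/22.17) = 0.794

α = 0.794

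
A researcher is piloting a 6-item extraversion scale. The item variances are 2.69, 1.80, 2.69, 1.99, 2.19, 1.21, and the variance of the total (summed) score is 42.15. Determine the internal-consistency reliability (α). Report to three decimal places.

ΣVar(i) = 2.69 + 1.80 + 2.69 + 1.99 + 2.19 + 1.21 = 12.57
α = (k/(k−1))·(1 − ΣVar(i)/σ²_total) = (6/5)·(1 − 12.57/42.15) = 0.842

α = 0.842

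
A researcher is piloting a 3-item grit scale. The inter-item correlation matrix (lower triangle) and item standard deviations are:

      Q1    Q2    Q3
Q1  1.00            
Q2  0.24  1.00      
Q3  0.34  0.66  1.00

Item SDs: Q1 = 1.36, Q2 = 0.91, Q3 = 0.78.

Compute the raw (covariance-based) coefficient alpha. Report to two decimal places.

α = 0.61

Σσ²ᵢ = 1.36² + 0.91² + 0.78² = 3.2861
Covariances σ_ij = r_ij · s_i · s_j:
  σ(Q1,Q2) = 0.24 × 1.36 × 0.91 = 0.2970
  σ(Q1,Q3) = 0.34 × 1.36 × 0.78 = 0.3607
  σ(Q2,Q3) = 0.66 × 0.91 × 0.78 = 0.4685
σ²_T = Σσ²ᵢ + 2·Σσ_ij = 3.2861 + 2 × 1.1262 = 5.5385
α = (3/2)·(1 − 3.2861/5.5385) = 0.61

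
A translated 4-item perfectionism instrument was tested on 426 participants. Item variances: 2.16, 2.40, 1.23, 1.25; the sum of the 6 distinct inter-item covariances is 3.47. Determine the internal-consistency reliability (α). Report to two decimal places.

α = 0.66

ΣVar(i) = 2.16 + 2.40 + 1.23 + 1.25 = 7.04
Sum of distinct covariances = 3.47
Var(T) = ΣVar(i) + 2·Σcov = 7.04 + 2 × 3.47 = 13.98
α = (4/3)·(1 − 7.04/13.98) = 0.66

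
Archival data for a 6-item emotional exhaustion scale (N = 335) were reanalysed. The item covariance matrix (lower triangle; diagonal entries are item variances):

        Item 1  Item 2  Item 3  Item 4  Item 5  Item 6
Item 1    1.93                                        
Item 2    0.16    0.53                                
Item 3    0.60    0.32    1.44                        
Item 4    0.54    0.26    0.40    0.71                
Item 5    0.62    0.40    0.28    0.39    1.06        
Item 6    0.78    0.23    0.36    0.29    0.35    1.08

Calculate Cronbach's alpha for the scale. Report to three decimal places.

Σσᵢ² = 1.93 + 0.53 + 1.44 + 0.71 + 1.06 + 1.08 = 6.75
Sum of off-diagonal covariances = 5.98
Var(T) = 6.75 + 2 × 5.98 = 18.71
α = (k/(k−1))·(1 − Σσᵢ²/Var(T)) = (6/5)·(1 − 6.75/18.71) = 0.767

Cronbach's alpha = 0.767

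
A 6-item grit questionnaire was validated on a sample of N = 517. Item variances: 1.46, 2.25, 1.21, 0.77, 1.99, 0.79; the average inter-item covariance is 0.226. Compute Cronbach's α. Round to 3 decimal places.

α = 0.534

Σσᵢ² = 1.46 + 2.25 + 1.21 + 0.77 + 1.99 + 0.79 = 8.47
Sum of the 15 distinct covariances = 15 × 0.226 = 3.390
Var(T) = Σσᵢ² + 2·Σcov = 8.47 + 2 × 3.390 = 15.250
α = (6/5)·(1 − 8.47/15.250) = 0.534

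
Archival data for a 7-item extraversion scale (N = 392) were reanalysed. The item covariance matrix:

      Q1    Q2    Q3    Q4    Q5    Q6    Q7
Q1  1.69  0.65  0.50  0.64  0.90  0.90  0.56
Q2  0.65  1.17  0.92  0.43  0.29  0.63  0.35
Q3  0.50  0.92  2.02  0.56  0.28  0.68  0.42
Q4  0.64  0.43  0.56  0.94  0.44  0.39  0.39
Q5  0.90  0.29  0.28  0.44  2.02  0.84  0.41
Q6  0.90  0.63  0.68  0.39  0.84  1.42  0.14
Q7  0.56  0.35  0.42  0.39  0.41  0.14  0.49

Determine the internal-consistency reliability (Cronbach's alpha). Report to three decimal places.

α = 0.815

Σσᵢ² = 1.69 + 1.17 + 2.02 + 0.94 + 2.02 + 1.42 + 0.49 = 9.75
Σ_{i<j} σ_ij = 11.32
Var(T) = 9.75 + 2 × 11.32 = 32.39
α = (k/(k−1))·(1 − Σσᵢ²/Var(T)) = (7/6)·(1 − 9.75/32.39) = 0.815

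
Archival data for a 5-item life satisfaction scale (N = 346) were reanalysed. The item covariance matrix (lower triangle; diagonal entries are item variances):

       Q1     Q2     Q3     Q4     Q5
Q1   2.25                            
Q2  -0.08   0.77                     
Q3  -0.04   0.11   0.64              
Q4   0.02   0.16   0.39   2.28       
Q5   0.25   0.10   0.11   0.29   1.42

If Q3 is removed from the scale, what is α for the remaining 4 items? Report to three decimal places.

Remaining items: Q1, Q2, Q4, Q5 (k = 4).
ΣVar(i) = 2.25 + 0.77 + 2.28 + 1.42 = 6.72
Var(T) = 6.72 + 2 × 0.74 = 8.20
α (item deleted) = (4/3)·(1 − 6.72/8.20) = 0.241

α = 0.241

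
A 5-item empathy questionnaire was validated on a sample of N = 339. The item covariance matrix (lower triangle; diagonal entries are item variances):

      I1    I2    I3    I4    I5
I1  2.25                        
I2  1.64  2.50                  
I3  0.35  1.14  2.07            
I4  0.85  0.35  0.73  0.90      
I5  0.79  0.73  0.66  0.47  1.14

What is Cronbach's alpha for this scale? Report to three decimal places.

α = 0.794

Σσ²ᵢ = 2.25 + 2.50 + 2.07 + 0.90 + 1.14 = 8.86
Σ_{i<j} σ_ij = 7.71
σ²_total = 8.86 + 2 × 7.71 = 24.28
α = (k/(k−1))·(1 − Σσ²ᵢ/σ²_total) = (5/4)·(1 − 8.86/24.28) = 0.794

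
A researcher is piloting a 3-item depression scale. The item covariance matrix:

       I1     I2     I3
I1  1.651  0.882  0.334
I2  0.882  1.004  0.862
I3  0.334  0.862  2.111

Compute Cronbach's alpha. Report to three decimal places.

Cronbach's alpha = 0.699

ΣVar(i) = 1.651 + 1.004 + 2.111 = 4.766
Sum of the distinct covariances = 2.078
σ²_total = 4.766 + 2 × 2.078 = 8.922
α = (k/(k−1))·(1 − ΣVar(i)/σ²_total) = (3/2)·(1 − 4.766/8.922) = 0.699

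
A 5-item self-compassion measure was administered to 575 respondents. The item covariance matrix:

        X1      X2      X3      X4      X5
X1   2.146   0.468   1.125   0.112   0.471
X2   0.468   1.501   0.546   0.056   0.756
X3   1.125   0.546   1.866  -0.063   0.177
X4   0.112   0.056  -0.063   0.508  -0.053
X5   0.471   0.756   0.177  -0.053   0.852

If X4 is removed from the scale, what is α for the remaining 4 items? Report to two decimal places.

α = 0.70

Remaining items: X1, X2, X3, X5 (k = 4).
Σσᵢ² = 2.146 + 1.501 + 1.866 + 0.852 = 6.365
total variance = 6.365 + 2 × 3.543 = 13.451
α (item deleted) = (4/3)·(1 − 6.365/13.451) = 0.70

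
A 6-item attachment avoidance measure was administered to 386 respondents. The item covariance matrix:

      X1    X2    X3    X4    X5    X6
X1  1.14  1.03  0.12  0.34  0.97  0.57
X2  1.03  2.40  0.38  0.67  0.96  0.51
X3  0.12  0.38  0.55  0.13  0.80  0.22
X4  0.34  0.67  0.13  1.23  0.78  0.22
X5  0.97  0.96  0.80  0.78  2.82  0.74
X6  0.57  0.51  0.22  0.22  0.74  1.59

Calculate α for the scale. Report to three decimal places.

α = 0.761

Σσ²ᵢ = 1.14 + 2.40 + 0.55 + 1.23 + 2.82 + 1.59 = 9.73
Sum of off-diagonal covariances = 8.44
total variance = 9.73 + 2 × 8.44 = 26.61
α = (k/(k−1))·(1 − Σσ²ᵢ/total variance) = (6/5)·(1 − 9.73/26.61) = 0.761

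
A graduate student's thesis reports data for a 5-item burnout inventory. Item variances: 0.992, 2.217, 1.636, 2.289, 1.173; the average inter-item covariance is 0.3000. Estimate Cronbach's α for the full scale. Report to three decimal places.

Σσᵢ² = 0.992 + 2.217 + 1.636 + 2.289 + 1.173 = 8.307
Sum of the 10 distinct covariances = 10 × 0.3000 = 3.0000
total variance = Σσᵢ² + 2·Σcov = 8.307 + 2 × 3.0000 = 14.3070
α = (5/4)·(1 − 8.307/14.3070) = 0.524

Cronbach's α = 0.524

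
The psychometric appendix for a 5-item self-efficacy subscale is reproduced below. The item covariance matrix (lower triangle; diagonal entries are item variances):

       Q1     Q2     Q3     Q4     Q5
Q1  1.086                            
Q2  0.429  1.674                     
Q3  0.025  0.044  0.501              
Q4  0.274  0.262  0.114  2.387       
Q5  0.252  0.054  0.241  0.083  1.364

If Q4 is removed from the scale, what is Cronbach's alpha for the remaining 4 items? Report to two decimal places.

Cronbach's alpha = 0.41

Remaining items: Q1, Q2, Q3, Q5 (k = 4).
Σσ²ᵢ = 1.086 + 1.674 + 0.501 + 1.364 = 4.625
total variance = 4.625 + 2 × 1.045 = 6.715
α (item deleted) = (4/3)·(1 − 4.625/6.715) = 0.41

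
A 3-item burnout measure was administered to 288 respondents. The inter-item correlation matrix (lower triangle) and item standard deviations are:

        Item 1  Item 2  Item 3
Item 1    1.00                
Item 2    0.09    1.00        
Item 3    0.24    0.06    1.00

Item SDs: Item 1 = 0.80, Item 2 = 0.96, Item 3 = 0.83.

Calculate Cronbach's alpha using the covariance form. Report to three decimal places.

Σσ²ᵢ = 0.80² + 0.96² + 0.83² = 2.2505
Covariances σ_ij = r_ij · s_i · s_j:
  σ(Item 1,Item 2) = 0.09 × 0.80 × 0.96 = 0.0691
  σ(Item 1,Item 3) = 0.24 × 0.80 × 0.83 = 0.1594
  σ(Item 2,Item 3) = 0.06 × 0.96 × 0.83 = 0.0478
σ²_T = Σσ²ᵢ + 2·Σσ_ij = 2.2505 + 2 × 0.2763 = 2.8031
α = (3/2)·(1 − 2.2505/2.8031) = 0.296

Cronbach's alpha = 0.296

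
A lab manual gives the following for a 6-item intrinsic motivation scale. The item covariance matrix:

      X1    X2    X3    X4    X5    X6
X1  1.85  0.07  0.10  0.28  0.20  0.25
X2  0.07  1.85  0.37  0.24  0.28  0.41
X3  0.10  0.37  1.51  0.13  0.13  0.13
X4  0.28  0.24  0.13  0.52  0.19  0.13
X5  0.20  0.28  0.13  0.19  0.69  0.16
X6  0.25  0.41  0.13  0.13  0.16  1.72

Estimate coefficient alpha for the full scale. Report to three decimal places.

α = 0.516

Σσ²ᵢ = 1.85 + 1.85 + 1.51 + 0.52 + 0.69 + 1.72 = 8.14
Σ_{i<j} σ_ij = 3.07
σ²_total = 8.14 + 2 × 3.07 = 14.28
α = (k/(k−1))·(1 − Σσ²ᵢ/σ²_total) = (6/5)·(1 − 8.14/14.28) = 0.516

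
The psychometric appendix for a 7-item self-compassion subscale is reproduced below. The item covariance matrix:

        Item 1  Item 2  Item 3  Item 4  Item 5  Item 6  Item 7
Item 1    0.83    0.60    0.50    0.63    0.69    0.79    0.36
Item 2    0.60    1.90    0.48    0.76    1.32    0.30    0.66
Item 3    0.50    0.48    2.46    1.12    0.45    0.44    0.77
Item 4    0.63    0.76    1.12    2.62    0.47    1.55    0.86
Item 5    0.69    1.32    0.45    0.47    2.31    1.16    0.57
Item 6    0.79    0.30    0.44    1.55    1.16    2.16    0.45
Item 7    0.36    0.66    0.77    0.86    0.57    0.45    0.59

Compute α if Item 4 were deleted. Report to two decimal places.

α = 0.78

Remaining items: Item 1, Item 2, Item 3, Item 5, Item 6, Item 7 (k = 6).
sum of item variances = 0.83 + 1.90 + 2.46 + 2.31 + 2.16 + 0.59 = 10.25
total variance = 10.25 + 2 × 9.54 = 29.33
α (item deleted) = (6/5)·(1 − 10.25/29.33) = 0.78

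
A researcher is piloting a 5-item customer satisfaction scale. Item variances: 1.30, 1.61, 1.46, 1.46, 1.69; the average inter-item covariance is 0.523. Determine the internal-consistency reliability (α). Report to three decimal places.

Σσ²ᵢ = 1.30 + 1.61 + 1.46 + 1.46 + 1.69 = 7.52
Sum of the 10 distinct covariances = 10 × 0.523 = 5.230
Var(T) = Σσ²ᵢ + 2·Σcov = 7.52 + 2 × 5.230 = 17.980
α = (5/4)·(1 − 7.52/17.980) = 0.727

α = 0.727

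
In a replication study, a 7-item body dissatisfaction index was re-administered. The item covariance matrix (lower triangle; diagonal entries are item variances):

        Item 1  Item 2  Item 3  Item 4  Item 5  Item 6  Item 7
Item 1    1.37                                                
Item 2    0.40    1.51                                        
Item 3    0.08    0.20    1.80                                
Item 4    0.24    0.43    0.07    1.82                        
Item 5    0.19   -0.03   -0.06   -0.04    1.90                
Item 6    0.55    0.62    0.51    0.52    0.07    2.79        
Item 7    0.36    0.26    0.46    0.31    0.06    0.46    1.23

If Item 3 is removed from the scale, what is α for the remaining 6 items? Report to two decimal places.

α = 0.54

Remaining items: Item 1, Item 2, Item 4, Item 5, Item 6, Item 7 (k = 6).
sum of item variances = 1.37 + 1.51 + 1.82 + 1.90 + 2.79 + 1.23 = 10.62
σ²_T = 10.62 + 2 × 4.40 = 19.42
α (item deleted) = (6/5)·(1 − 10.62/19.42) = 0.54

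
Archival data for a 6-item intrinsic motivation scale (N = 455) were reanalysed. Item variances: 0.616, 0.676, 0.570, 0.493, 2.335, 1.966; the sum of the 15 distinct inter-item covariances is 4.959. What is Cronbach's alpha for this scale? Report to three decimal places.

Σσ²ᵢ = 0.616 + 0.676 + 0.570 + 0.493 + 2.335 + 1.966 = 6.656
Sum of distinct covariances = 4.959
σ²_total = Σσ²ᵢ + 2·Σcov = 6.656 + 2 × 4.959 = 16.574
α = (6/5)·(1 − 6.656/16.574) = 0.718

Cronbach's alpha = 0.718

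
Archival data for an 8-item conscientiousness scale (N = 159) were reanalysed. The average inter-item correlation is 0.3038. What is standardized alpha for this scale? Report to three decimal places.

α = 0.777

Standardized α = k·r̄ / (1 + (k−1)·r̄) = 8 × 0.3038 / (1 + 7 × 0.3038)
  = 2.4304 / 3.1266 = 0.777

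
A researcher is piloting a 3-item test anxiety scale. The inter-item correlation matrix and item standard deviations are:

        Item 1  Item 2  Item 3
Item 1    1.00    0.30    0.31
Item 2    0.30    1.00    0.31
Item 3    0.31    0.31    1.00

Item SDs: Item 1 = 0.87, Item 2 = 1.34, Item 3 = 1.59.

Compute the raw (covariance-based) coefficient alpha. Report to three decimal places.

coefficient alpha = 0.542

Σσ²ᵢ = 0.87² + 1.34² + 1.59² = 5.0806
Covariances σ_ij = r_ij · s_i · s_j:
  σ(Item 1,Item 2) = 0.30 × 0.87 × 1.34 = 0.3497
  σ(Item 1,Item 3) = 0.31 × 0.87 × 1.59 = 0.4288
  σ(Item 2,Item 3) = 0.31 × 1.34 × 1.59 = 0.6605
σ²_T = Σσ²ᵢ + 2·Σσ_ij = 5.0806 + 2 × 1.4390 = 7.9586
α = (3/2)·(1 − 5.0806/7.9586) = 0.542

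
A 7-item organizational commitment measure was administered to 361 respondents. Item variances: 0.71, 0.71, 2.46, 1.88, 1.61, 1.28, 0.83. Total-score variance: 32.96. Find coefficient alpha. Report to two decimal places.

coefficient alpha = 0.83

Σσ²ᵢ = 0.71 + 0.71 + 2.46 + 1.88 + 1.61 + 1.28 + 0.83 = 9.48
α = (k/(k−1))·(1 − Σσ²ᵢ/total variance) = (7/6)·(1 − 9.48/32.96) = 0.83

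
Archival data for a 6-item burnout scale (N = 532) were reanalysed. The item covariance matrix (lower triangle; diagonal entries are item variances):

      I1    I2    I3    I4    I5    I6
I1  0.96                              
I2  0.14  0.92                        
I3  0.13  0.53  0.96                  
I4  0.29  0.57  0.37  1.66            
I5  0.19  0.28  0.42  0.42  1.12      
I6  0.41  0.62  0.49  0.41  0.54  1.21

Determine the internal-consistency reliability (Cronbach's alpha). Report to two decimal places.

α = 0.76

Σσ²ᵢ = 0.96 + 0.92 + 0.96 + 1.66 + 1.12 + 1.21 = 6.83
Sum of off-diagonal covariances = 5.81
σ²_total = 6.83 + 2 × 5.81 = 18.45
α = (k/(k−1))·(1 − Σσ²ᵢ/σ²_total) = (6/5)·(1 − 6.83/18.45) = 0.76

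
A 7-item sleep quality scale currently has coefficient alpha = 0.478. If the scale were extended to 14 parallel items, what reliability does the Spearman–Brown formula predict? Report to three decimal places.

Length factor m = 14/7 = 2.0000
α' = m·α / (1 + (m−1)·α)
   = 14/7 × 0.478 / (1 + (14/7 − 1) × 0.478)
   = 0.9560 / 1.4780 = 0.647

predicted reliability = 0.647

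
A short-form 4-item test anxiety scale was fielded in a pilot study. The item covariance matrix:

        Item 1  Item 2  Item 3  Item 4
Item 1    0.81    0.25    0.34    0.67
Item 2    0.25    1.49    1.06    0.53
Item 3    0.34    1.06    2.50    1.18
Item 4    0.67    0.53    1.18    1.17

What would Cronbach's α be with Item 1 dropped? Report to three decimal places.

α = 0.777

Remaining items: Item 2, Item 3, Item 4 (k = 3).
sum of item variances = 1.49 + 2.50 + 1.17 = 5.16
total variance = 5.16 + 2 × 2.77 = 10.70
α (item deleted) = (3/2)·(1 − 5.16/10.70) = 0.777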